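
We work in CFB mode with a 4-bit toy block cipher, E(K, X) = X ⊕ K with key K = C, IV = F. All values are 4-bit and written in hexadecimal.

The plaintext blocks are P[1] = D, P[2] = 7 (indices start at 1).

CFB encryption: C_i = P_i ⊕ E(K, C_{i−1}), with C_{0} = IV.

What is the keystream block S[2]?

C[1]: E(K, F) = 3; D ⊕ 3 = E.
C[2]: E(K, E) = 2; 7 ⊕ 2 = 5.
So S[2] = 2.

2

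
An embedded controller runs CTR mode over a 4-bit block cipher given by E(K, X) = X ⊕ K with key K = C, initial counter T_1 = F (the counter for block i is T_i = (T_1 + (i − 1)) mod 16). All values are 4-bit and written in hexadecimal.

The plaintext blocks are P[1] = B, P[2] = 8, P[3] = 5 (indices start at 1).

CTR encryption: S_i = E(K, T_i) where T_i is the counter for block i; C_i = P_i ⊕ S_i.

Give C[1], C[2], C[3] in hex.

C[1] = 8, C[2] = 4, C[3] = 8

C[1]: T = F, S = E(K, T) = 3; B ⊕ 3 = 8.
C[2]: T = 0, S = E(K, T) = C; 8 ⊕ C = 4.
C[3]: T = 1, S = E(K, T) = D; 5 ⊕ D = 8.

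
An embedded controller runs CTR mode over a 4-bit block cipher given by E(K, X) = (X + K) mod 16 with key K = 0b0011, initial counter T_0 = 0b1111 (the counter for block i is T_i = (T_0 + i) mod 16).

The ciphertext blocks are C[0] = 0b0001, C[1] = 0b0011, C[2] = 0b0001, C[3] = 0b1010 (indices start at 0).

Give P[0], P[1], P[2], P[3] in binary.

P[0] = 0b0011, P[1] = 0b0000, P[2] = 0b0101, P[3] = 0b1111

CTR decryption: S_i = E(K, T_i) where T_i is the counter for block i; P_i = C_i ⊕ S_i.
P[0]: T = 0b1111, S = E(K, T) = 0b0010; 0b0001 ⊕ 0b0010 = 0b0011.
P[1]: T = 0b0000, S = E(K, T) = 0b0011; 0b0011 ⊕ 0b0011 = 0b0000.
P[2]: T = 0b0001, S = E(K, T) = 0b0100; 0b0001 ⊕ 0b0100 = 0b0101.
P[3]: T = 0b0010, S = E(K, T) = 0b0101; 0b1010 ⊕ 0b0101 = 0b1111.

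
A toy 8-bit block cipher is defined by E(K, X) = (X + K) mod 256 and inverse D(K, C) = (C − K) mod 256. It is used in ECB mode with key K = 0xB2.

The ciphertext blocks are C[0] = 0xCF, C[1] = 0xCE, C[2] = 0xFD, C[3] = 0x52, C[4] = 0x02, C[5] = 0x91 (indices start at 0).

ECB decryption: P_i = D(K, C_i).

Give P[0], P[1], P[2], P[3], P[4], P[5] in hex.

P[0] = 0x1D, P[1] = 0x1C, P[2] = 0x4B, P[3] = 0xA0, P[4] = 0x50, P[5] = 0xDF

P[0]: D(K, 0xCF) = 0x1D.
P[1]: D(K, 0xCE) = 0x1C.
P[2]: D(K, 0xFD) = 0x4B.
P[3]: D(K, 0x52) = 0xA0.
P[4]: D(K, 0x02) = 0x50.
P[5]: D(K, 0x91) = 0xDF.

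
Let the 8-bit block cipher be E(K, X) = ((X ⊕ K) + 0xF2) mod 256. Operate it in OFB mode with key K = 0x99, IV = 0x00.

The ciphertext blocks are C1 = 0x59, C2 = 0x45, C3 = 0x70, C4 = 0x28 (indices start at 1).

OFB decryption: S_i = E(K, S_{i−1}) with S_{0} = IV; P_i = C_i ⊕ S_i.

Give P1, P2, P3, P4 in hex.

P1: S = E(K, 0x00) = 0x8B; 0x59 ⊕ 0x8B = 0xD2.
P2: S = E(K, 0x8B) = 0x04; 0x45 ⊕ 0x04 = 0x41.
P3: S = E(K, 0x04) = 0x8F; 0x70 ⊕ 0x8F = 0xFF.
P4: S = E(K, 0x8F) = 0x08; 0x28 ⊕ 0x08 = 0x20.

P1 = 0xD2, P2 = 0x41, P3 = 0xFF, P4 = 0x20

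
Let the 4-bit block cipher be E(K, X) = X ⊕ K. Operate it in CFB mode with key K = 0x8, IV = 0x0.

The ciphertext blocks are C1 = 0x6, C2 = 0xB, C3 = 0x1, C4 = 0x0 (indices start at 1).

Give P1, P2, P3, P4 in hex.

CFB decryption: P_i = C_i ⊕ E(K, C_{i−1}), with C_{0} = IV.
P1: E(K, 0x0) = 0x8; 0x6 ⊕ 0x8 = 0xE.
P2: E(K, 0x6) = 0xE; 0xB ⊕ 0xE = 0x5.
P3: E(K, 0xB) = 0x3; 0x1 ⊕ 0x3 = 0x2.
P4: E(K, 0x1) = 0x9; 0x0 ⊕ 0x9 = 0x9.

P1 = 0xE, P2 = 0x5, P3 = 0x2, P4 = 0x9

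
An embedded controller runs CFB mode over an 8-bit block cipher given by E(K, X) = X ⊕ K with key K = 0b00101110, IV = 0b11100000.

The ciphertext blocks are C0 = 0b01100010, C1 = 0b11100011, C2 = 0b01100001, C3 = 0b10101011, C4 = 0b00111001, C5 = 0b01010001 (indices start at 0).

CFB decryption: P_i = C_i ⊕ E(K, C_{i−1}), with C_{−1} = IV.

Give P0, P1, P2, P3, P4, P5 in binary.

P0 = 0b10101100, P1 = 0b10101111, P2 = 0b10101100, P3 = 0b11100100, P4 = 0b10111100, P5 = 0b01000110

P0: E(K, 0b11100000) = 0b11001110; 0b01100010 ⊕ 0b11001110 = 0b10101100.
P1: E(K, 0b01100010) = 0b01001100; 0b11100011 ⊕ 0b01001100 = 0b10101111.
P2: E(K, 0b11100011) = 0b11001101; 0b01100001 ⊕ 0b11001101 = 0b10101100.
P3: E(K, 0b01100001) = 0b01001111; 0b10101011 ⊕ 0b01001111 = 0b11100100.
P4: E(K, 0b10101011) = 0b10000101; 0b00111001 ⊕ 0b10000101 = 0b10111100.
P5: E(K, 0b00111001) = 0b00010111; 0b01010001 ⊕ 0b00010111 = 0b01000110.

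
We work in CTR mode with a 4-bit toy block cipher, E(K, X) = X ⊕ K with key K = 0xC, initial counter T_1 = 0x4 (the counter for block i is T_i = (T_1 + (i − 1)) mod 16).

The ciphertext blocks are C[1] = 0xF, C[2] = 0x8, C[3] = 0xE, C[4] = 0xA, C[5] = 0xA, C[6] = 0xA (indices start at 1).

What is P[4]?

CTR decryption: S_i = E(K, T_i) where T_i is the counter for block i; P_i = C_i ⊕ S_i.
P[4]: T = 0x7, S = E(K, T) = 0xB; 0xA ⊕ 0xB = 0x1.

P[4] = 0x1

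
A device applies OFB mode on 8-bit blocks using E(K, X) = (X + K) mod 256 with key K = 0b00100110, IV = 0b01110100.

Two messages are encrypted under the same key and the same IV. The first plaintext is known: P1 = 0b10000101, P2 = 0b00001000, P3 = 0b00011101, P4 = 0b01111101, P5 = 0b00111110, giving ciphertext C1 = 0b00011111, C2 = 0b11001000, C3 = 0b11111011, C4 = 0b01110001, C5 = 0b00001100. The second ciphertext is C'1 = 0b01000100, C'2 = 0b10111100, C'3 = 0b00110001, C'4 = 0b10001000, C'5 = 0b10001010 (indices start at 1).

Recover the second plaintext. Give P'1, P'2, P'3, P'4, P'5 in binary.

In OFB with a reused IV, both messages share the same keystream S_i, so C_i ⊕ C'_i = P_i ⊕ P'_i and thus P'_i = P_i ⊕ C_i ⊕ C'_i.
P'1: 0b10000101 ⊕ 0b00011111 ⊕ 0b01000100 = 0b11011110.
P'2: 0b00001000 ⊕ 0b11001000 ⊕ 0b10111100 = 0b01111100.
P'3: 0b00011101 ⊕ 0b11111011 ⊕ 0b00110001 = 0b11010111.
P'4: 0b01111101 ⊕ 0b01110001 ⊕ 0b10001000 = 0b10000100.
P'5: 0b00111110 ⊕ 0b00001100 ⊕ 0b10001010 = 0b10111000.

P'1 = 0b11011110, P'2 = 0b01111100, P'3 = 0b11010111, P'4 = 0b10000100, P'5 = 0b10111000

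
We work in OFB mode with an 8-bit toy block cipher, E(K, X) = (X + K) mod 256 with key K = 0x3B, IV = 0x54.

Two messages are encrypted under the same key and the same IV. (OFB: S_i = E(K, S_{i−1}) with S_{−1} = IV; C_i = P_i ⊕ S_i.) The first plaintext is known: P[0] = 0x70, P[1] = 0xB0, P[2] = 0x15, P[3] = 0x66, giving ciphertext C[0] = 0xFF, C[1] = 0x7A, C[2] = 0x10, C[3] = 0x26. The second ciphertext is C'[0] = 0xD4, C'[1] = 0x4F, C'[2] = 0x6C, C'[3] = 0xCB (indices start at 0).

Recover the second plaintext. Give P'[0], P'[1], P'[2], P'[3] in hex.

In OFB with a reused IV, both messages share the same keystream S_i, so C_i ⊕ C'_i = P_i ⊕ P'_i and thus P'_i = P_i ⊕ C_i ⊕ C'_i.
P'[0]: 0x70 ⊕ 0xFF ⊕ 0xD4 = 0x5B.
P'[1]: 0xB0 ⊕ 0x7A ⊕ 0x4F = 0x85.
P'[2]: 0x15 ⊕ 0x10 ⊕ 0x6C = 0x69.
P'[3]: 0x66 ⊕ 0x26 ⊕ 0xCB = 0x8B.

P'[0] = 0x5B, P'[1] = 0x85, P'[2] = 0x69, P'[3] = 0x8B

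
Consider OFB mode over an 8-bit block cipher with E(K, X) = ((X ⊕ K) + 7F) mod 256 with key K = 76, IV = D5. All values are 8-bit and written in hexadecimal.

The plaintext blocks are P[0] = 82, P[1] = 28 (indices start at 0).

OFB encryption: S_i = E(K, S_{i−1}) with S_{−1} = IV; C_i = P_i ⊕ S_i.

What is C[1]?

C[1] = FB

C[0]: S = E(K, D5) = 22; 82 ⊕ 22 = A0.
C[1]: S = E(K, 22) = D3; 28 ⊕ D3 = FB.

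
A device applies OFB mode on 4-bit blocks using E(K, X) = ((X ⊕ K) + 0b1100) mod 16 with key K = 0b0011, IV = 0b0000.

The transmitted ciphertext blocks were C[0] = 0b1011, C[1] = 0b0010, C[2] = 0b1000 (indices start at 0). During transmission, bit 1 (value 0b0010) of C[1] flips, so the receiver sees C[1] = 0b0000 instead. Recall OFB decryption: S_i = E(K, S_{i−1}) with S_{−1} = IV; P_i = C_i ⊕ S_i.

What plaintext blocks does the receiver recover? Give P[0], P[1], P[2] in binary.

P[0] = 0b0100, P[1] = 0b1000, P[2] = 0b1111

Only C[1] changed, to 0b0000. In OFB, a change in C_i flips the same bit in P_i only; the keystream is unaffected. Decrypting the received ciphertext:
P[0]: S = E(K, 0b0000) = 0b1111; 0b1011 ⊕ 0b1111 = 0b0100.
P[1]: S = E(K, 0b1111) = 0b1000; 0b0000 ⊕ 0b1000 = 0b1000.
P[2]: S = E(K, 0b1000) = 0b0111; 0b1000 ⊕ 0b0111 = 0b1111.
Blocks that differ from the original plaintext: P[1].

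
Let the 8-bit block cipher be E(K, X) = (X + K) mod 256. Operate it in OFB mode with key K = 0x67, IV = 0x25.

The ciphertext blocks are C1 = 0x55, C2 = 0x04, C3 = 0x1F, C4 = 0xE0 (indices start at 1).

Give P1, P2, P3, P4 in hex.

P1 = 0xD9, P2 = 0xF7, P3 = 0x45, P4 = 0x21

OFB decryption: S_i = E(K, S_{i−1}) with S_{0} = IV; P_i = C_i ⊕ S_i.
P1: S = E(K, 0x25) = 0x8C; 0x55 ⊕ 0x8C = 0xD9.
P2: S = E(K, 0x8C) = 0xF3; 0x04 ⊕ 0xF3 = 0xF7.
P3: S = E(K, 0xF3) = 0x5A; 0x1F ⊕ 0x5A = 0x45.
P4: S = E(K, 0x5A) = 0xC1; 0xE0 ⊕ 0xC1 = 0x21.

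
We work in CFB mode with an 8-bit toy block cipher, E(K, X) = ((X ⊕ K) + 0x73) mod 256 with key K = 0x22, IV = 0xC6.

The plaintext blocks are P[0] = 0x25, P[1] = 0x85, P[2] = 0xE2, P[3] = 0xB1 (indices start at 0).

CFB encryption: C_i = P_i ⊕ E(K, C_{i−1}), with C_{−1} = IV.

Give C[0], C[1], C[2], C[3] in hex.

C[0] = 0x72, C[1] = 0x46, C[2] = 0x35, C[3] = 0x3B

C[0]: E(K, 0xC6) = 0x57; 0x25 ⊕ 0x57 = 0x72.
C[1]: E(K, 0x72) = 0xC3; 0x85 ⊕ 0xC3 = 0x46.
C[2]: E(K, 0x46) = 0xD7; 0xE2 ⊕ 0xD7 = 0x35.
C[3]: E(K, 0x35) = 0x8A; 0xB1 ⊕ 0x8A = 0x3B.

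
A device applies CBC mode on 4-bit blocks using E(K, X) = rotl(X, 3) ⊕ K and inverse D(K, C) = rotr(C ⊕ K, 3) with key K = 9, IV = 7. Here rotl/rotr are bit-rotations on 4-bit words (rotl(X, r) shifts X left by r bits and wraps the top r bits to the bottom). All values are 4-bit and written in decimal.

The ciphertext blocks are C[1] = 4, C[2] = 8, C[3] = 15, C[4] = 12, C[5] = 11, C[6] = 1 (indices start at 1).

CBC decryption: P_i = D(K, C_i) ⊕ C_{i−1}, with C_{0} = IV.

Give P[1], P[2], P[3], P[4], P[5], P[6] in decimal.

P[1] = 12, P[2] = 6, P[3] = 4, P[4] = 5, P[5] = 8, P[6] = 10

P[1]: D(K, 4) = 11; 11 ⊕ 7 = 12.
P[2]: D(K, 8) = 2; 2 ⊕ 4 = 6.
P[3]: D(K, 15) = 12; 12 ⊕ 8 = 4.
P[4]: D(K, 12) = 10; 10 ⊕ 15 = 5.
P[5]: D(K, 11) = 4; 4 ⊕ 12 = 8.
P[6]: D(K, 1) = 1; 1 ⊕ 11 = 10.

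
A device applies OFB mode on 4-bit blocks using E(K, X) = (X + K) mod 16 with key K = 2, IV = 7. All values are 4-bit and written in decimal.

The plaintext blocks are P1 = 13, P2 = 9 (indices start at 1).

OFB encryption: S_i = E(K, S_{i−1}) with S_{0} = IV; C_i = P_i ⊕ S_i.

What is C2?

C1: S = E(K, 7) = 9; 13 ⊕ 9 = 4.
C2: S = E(K, 9) = 11; 9 ⊕ 11 = 2.

C2 = 2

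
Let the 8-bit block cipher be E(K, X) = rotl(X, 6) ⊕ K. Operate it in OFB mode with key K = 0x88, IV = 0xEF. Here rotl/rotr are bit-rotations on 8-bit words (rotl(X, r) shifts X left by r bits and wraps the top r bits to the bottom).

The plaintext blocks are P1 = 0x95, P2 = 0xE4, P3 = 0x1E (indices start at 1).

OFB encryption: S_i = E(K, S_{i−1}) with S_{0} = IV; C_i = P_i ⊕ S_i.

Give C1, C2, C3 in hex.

C1: S = E(K, 0xEF) = 0x73; 0x95 ⊕ 0x73 = 0xE6.
C2: S = E(K, 0x73) = 0x54; 0xE4 ⊕ 0x54 = 0xB0.
C3: S = E(K, 0x54) = 0x9D; 0x1E ⊕ 0x9D = 0x83.

C1 = 0xE6, C2 = 0xB0, C3 = 0x83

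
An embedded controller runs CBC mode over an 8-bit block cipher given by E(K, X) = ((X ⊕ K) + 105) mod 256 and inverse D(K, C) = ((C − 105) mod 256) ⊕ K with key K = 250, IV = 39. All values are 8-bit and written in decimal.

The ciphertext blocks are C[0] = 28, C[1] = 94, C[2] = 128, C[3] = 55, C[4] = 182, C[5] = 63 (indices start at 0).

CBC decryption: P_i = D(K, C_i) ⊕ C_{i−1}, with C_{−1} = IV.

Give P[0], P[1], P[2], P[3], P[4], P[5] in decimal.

P[0]: D(K, 28) = 73; 73 ⊕ 39 = 110.
P[1]: D(K, 94) = 15; 15 ⊕ 28 = 19.
P[2]: D(K, 128) = 237; 237 ⊕ 94 = 179.
P[3]: D(K, 55) = 52; 52 ⊕ 128 = 180.
P[4]: D(K, 182) = 183; 183 ⊕ 55 = 128.
P[5]: D(K, 63) = 44; 44 ⊕ 182 = 154.

P[0] = 110, P[1] = 19, P[2] = 179, P[3] = 180, P[4] = 128, P[5] = 154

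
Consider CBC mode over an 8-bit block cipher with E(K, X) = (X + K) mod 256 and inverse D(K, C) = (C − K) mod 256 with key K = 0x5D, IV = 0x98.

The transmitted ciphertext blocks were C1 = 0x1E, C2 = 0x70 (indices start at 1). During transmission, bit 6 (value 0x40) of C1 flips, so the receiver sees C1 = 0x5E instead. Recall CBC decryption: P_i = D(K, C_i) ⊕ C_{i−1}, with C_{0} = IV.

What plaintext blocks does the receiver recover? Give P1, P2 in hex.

P1 = 0x99, P2 = 0x4D

Only C1 changed, to 0x5E. In CBC, a change in C_i garbles P_i and flips the same bit in P_{i+1}. Decrypting the received ciphertext:
P1: D(K, 0x5E) = 0x01; 0x01 ⊕ 0x98 = 0x99.
P2: D(K, 0x70) = 0x13; 0x13 ⊕ 0x5E = 0x4D.
Blocks that differ from the original plaintext: P1, P2.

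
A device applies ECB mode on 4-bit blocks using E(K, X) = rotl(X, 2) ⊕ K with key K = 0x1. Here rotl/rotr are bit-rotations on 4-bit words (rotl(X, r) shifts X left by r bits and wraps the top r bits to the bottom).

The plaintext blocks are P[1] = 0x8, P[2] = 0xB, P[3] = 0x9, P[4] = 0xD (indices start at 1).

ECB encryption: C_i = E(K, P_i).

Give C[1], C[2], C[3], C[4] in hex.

C[1]: E(K, 0x8) = 0x3.
C[2]: E(K, 0xB) = 0xF.
C[3]: E(K, 0x9) = 0x7.
C[4]: E(K, 0xD) = 0x6.

C[1] = 0x3, C[2] = 0xF, C[3] = 0x7, C[4] = 0x6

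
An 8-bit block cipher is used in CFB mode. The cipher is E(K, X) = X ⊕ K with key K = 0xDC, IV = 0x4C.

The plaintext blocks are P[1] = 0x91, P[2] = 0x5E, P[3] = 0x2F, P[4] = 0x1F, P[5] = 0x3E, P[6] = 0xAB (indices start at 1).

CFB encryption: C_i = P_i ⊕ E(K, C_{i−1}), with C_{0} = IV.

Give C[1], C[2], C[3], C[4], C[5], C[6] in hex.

C[1] = 0x01, C[2] = 0x83, C[3] = 0x70, C[4] = 0xB3, C[5] = 0x51, C[6] = 0x26

C[1]: E(K, 0x4C) = 0x90; 0x91 ⊕ 0x90 = 0x01.
C[2]: E(K, 0x01) = 0xDD; 0x5E ⊕ 0xDD = 0x83.
C[3]: E(K, 0x83) = 0x5F; 0x2F ⊕ 0x5F = 0x70.
C[4]: E(K, 0x70) = 0xAC; 0x1F ⊕ 0xAC = 0xB3.
C[5]: E(K, 0xB3) = 0x6F; 0x3E ⊕ 0x6F = 0x51.
C[6]: E(K, 0x51) = 0x8D; 0xAB ⊕ 0x8D = 0x26.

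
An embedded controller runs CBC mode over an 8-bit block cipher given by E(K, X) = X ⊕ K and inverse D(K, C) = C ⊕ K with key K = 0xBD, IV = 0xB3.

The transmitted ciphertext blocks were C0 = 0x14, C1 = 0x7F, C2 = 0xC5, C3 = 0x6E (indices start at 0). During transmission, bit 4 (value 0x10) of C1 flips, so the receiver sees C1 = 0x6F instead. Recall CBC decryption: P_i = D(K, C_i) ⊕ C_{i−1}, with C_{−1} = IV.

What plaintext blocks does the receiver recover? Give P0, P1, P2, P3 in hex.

Only C1 changed, to 0x6F. In CBC, a change in C_i garbles P_i and flips the same bit in P_{i+1}. Decrypting the received ciphertext:
P0: D(K, 0x14) = 0xA9; 0xA9 ⊕ 0xB3 = 0x1A.
P1: D(K, 0x6F) = 0xD2; 0xD2 ⊕ 0x14 = 0xC6.
P2: D(K, 0xC5) = 0x78; 0x78 ⊕ 0x6F = 0x17.
P3: D(K, 0x6E) = 0xD3; 0xD3 ⊕ 0xC5 = 0x16.
Blocks that differ from the original plaintext: P1, P2.

P0 = 0x1A, P1 = 0xC6, P2 = 0x17, P3 = 0x16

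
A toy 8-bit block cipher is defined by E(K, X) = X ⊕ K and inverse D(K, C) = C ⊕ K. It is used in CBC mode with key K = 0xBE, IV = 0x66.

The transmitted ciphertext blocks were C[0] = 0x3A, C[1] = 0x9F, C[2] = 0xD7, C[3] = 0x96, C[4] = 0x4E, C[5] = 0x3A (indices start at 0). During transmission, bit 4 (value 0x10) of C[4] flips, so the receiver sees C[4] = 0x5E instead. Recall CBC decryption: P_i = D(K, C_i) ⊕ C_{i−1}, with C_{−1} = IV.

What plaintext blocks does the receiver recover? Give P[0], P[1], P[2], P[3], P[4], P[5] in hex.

Only C[4] changed, to 0x5E. In CBC, a change in C_i garbles P_i and flips the same bit in P_{i+1}. Decrypting the received ciphertext:
P[0]: D(K, 0x3A) = 0x84; 0x84 ⊕ 0x66 = 0xE2.
P[1]: D(K, 0x9F) = 0x21; 0x21 ⊕ 0x3A = 0x1B.
P[2]: D(K, 0xD7) = 0x69; 0x69 ⊕ 0x9F = 0xF6.
P[3]: D(K, 0x96) = 0x28; 0x28 ⊕ 0xD7 = 0xFF.
P[4]: D(K, 0x5E) = 0xE0; 0xE0 ⊕ 0x96 = 0x76.
P[5]: D(K, 0x3A) = 0x84; 0x84 ⊕ 0x5E = 0xDA.
Blocks that differ from the original plaintext: P[4], P[5].

P[0] = 0xE2, P[1] = 0x1B, P[2] = 0xF6, P[3] = 0xFF, P[4] = 0x76, P[5] = 0xDA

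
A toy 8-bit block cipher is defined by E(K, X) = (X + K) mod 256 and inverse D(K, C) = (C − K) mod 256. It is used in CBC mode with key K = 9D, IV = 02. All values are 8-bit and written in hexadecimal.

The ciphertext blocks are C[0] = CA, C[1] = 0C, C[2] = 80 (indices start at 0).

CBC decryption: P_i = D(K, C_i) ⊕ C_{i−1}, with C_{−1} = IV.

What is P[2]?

P[2]: D(K, 80) = E3; E3 ⊕ 0C = EF.

P[2] = EF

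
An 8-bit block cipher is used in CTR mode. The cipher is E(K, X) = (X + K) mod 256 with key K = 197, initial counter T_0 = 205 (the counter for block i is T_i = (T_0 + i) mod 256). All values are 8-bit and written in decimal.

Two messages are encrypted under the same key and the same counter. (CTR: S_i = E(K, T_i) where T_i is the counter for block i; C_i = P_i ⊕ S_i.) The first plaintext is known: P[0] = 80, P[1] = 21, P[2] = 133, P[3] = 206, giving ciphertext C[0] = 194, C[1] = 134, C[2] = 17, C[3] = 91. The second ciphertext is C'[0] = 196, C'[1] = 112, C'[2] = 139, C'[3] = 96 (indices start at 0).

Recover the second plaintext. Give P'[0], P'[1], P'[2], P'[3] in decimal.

In CTR with a reused counter, both messages share the same keystream S_i, so C_i ⊕ C'_i = P_i ⊕ P'_i and thus P'_i = P_i ⊕ C_i ⊕ C'_i.
P'[0]: 80 ⊕ 194 ⊕ 196 = 86.
P'[1]: 21 ⊕ 134 ⊕ 112 = 227.
P'[2]: 133 ⊕ 17 ⊕ 139 = 31.
P'[3]: 206 ⊕ 91 ⊕ 96 = 245.

P'[0] = 86, P'[1] = 227, P'[2] = 31, P'[3] = 245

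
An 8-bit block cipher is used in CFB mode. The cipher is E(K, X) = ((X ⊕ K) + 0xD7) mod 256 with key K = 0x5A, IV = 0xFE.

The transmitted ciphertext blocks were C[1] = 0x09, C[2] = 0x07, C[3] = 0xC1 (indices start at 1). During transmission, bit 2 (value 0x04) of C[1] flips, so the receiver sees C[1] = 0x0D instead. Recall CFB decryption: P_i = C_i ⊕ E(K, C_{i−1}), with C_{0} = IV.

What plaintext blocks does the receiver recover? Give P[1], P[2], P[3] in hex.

P[1] = 0x76, P[2] = 0x29, P[3] = 0xF5

Only C[1] changed, to 0x0D. In CFB, a change in C_i flips the same bit in P_i and garbles P_{i+1}. Decrypting the received ciphertext:
P[1]: E(K, 0xFE) = 0x7B; 0x0D ⊕ 0x7B = 0x76.
P[2]: E(K, 0x0D) = 0x2E; 0x07 ⊕ 0x2E = 0x29.
P[3]: E(K, 0x07) = 0x34; 0xC1 ⊕ 0x34 = 0xF5.
Blocks that differ from the original plaintext: P[1], P[2].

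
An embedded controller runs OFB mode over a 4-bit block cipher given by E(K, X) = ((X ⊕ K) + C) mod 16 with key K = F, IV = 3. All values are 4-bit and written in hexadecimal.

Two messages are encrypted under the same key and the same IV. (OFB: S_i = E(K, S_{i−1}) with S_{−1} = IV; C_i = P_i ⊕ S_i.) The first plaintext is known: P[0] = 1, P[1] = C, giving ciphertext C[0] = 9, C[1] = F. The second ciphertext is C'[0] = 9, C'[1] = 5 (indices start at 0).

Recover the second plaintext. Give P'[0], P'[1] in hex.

P'[0] = 1, P'[1] = 6

In OFB with a reused IV, both messages share the same keystream S_i, so C_i ⊕ C'_i = P_i ⊕ P'_i and thus P'_i = P_i ⊕ C_i ⊕ C'_i.
P'[0]: 1 ⊕ 9 ⊕ 9 = 1.
P'[1]: C ⊕ F ⊕ 5 = 6.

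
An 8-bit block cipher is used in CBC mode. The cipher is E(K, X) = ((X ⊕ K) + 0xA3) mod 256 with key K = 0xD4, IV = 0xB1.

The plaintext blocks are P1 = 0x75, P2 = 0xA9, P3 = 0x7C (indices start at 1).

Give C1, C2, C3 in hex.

C1 = 0xB3, C2 = 0x71, C3 = 0x7C

CBC encryption: C_i = E(K, P_i ⊕ C_{i−1}), with C_{0} = IV.
C1: P1 ⊕ 0xB1 = 0xC4; E(K, 0xC4) = 0xB3.
C2: P2 ⊕ 0xB3 = 0x1A; E(K, 0x1A) = 0x71.
C3: P3 ⊕ 0x71 = 0x0D; E(K, 0x0D) = 0x7C.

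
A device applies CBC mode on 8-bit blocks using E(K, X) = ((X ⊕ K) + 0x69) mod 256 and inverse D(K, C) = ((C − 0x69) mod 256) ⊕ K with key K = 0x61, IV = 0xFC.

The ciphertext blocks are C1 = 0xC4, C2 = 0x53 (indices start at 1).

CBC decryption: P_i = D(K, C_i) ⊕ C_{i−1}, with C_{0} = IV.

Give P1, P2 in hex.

P1: D(K, 0xC4) = 0x3A; 0x3A ⊕ 0xFC = 0xC6.
P2: D(K, 0x53) = 0x8B; 0x8B ⊕ 0xC4 = 0x4F.

P1 = 0xC6, P2 = 0x4F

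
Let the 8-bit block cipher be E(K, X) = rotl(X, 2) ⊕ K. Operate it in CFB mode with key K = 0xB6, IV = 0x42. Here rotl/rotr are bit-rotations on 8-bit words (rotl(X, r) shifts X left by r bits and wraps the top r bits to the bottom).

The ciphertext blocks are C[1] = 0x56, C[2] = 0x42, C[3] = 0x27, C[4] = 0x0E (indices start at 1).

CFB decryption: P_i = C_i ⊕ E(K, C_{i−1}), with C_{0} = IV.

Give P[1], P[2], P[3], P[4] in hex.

P[1] = 0xE9, P[2] = 0xAD, P[3] = 0x98, P[4] = 0x24

P[1]: E(K, 0x42) = 0xBF; 0x56 ⊕ 0xBF = 0xE9.
P[2]: E(K, 0x56) = 0xEF; 0x42 ⊕ 0xEF = 0xAD.
P[3]: E(K, 0x42) = 0xBF; 0x27 ⊕ 0xBF = 0x98.
P[4]: E(K, 0x27) = 0x2A; 0x0E ⊕ 0x2A = 0x24.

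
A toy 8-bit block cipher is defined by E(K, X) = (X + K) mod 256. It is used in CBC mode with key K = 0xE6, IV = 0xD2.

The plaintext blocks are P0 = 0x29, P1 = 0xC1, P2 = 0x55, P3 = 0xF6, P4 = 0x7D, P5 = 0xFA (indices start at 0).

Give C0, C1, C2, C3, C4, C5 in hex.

C0 = 0xE1, C1 = 0x06, C2 = 0x39, C3 = 0xB5, C4 = 0xAE, C5 = 0x3A

CBC encryption: C_i = E(K, P_i ⊕ C_{i−1}), with C_{−1} = IV.
C0: P0 ⊕ 0xD2 = 0xFB; E(K, 0xFB) = 0xE1.
C1: P1 ⊕ 0xE1 = 0x20; E(K, 0x20) = 0x06.
C2: P2 ⊕ 0x06 = 0x53; E(K, 0x53) = 0x39.
C3: P3 ⊕ 0x39 = 0xCF; E(K, 0xCF) = 0xB5.
C4: P4 ⊕ 0xB5 = 0xC8; E(K, 0xC8) = 0xAE.
C5: P5 ⊕ 0xAE = 0x54; E(K, 0x54) = 0x3A.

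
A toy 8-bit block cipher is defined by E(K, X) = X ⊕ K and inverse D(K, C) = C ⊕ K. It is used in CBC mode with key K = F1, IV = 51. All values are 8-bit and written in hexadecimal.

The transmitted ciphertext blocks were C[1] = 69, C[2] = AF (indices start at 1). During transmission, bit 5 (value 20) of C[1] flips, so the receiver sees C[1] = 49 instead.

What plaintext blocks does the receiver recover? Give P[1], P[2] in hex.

CBC decryption: P_i = D(K, C_i) ⊕ C_{i−1}, with C_{0} = IV.
Only C[1] changed, to 49. In CBC, a change in C_i garbles P_i and flips the same bit in P_{i+1}. Decrypting the received ciphertext:
P[1]: D(K, 49) = B8; B8 ⊕ 51 = E9.
P[2]: D(K, AF) = 5E; 5E ⊕ 49 = 17.
Blocks that differ from the original plaintext: P[1], P[2].

P[1] = E9, P[2] = 17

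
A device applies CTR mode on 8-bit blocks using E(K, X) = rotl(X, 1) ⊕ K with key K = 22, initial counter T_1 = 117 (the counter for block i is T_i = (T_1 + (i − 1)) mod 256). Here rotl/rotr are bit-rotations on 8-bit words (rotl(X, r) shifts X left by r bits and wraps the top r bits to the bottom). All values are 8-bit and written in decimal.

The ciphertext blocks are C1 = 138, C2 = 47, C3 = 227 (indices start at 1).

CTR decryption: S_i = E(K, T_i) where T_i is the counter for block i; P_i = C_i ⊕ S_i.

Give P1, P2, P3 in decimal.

P1 = 118, P2 = 213, P3 = 27

P1: T = 117, S = E(K, T) = 252; 138 ⊕ 252 = 118.
P2: T = 118, S = E(K, T) = 250; 47 ⊕ 250 = 213.
P3: T = 119, S = E(K, T) = 248; 227 ⊕ 248 = 27.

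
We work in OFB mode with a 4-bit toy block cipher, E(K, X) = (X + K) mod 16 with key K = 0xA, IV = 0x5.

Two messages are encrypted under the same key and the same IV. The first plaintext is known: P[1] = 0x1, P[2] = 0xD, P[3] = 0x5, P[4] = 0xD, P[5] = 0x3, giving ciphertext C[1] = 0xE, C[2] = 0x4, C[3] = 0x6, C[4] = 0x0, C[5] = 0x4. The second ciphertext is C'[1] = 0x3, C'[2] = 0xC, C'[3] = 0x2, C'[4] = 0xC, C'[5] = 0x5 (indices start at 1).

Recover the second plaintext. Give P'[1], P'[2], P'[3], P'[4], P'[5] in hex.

P'[1] = 0xC, P'[2] = 0x5, P'[3] = 0x1, P'[4] = 0x1, P'[5] = 0x2

In OFB with a reused IV, both messages share the same keystream S_i, so C_i ⊕ C'_i = P_i ⊕ P'_i and thus P'_i = P_i ⊕ C_i ⊕ C'_i.
P'[1]: 0x1 ⊕ 0xE ⊕ 0x3 = 0xC.
P'[2]: 0xD ⊕ 0x4 ⊕ 0xC = 0x5.
P'[3]: 0x5 ⊕ 0x6 ⊕ 0x2 = 0x1.
P'[4]: 0xD ⊕ 0x0 ⊕ 0xC = 0x1.
P'[5]: 0x3 ⊕ 0x4 ⊕ 0x5 = 0x2.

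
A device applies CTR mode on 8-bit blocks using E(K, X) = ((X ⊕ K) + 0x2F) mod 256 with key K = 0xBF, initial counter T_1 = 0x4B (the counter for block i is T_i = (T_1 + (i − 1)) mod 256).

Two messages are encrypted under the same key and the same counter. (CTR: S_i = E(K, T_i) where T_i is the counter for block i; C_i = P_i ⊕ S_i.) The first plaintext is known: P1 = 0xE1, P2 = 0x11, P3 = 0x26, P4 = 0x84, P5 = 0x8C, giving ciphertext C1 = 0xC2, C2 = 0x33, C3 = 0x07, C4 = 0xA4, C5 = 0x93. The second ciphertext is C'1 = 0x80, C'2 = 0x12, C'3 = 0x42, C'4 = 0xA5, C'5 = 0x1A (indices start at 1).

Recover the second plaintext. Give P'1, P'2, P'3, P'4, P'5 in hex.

In CTR with a reused counter, both messages share the same keystream S_i, so C_i ⊕ C'_i = P_i ⊕ P'_i and thus P'_i = P_i ⊕ C_i ⊕ C'_i.
P'1: 0xE1 ⊕ 0xC2 ⊕ 0x80 = 0xA3.
P'2: 0x11 ⊕ 0x33 ⊕ 0x12 = 0x30.
P'3: 0x26 ⊕ 0x07 ⊕ 0x42 = 0x63.
P'4: 0x84 ⊕ 0xA4 ⊕ 0xA5 = 0x85.
P'5: 0x8C ⊕ 0x93 ⊕ 0x1A = 0x05.

P'1 = 0xA3, P'2 = 0x30, P'3 = 0x63, P'4 = 0x85, P'5 = 0x05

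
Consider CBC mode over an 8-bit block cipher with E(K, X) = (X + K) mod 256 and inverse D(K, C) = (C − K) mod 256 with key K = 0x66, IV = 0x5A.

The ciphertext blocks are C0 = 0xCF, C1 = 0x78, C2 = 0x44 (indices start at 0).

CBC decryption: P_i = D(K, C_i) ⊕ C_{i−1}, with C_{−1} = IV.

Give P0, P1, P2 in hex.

P0: D(K, 0xCF) = 0x69; 0x69 ⊕ 0x5A = 0x33.
P1: D(K, 0x78) = 0x12; 0x12 ⊕ 0xCF = 0xDD.
P2: D(K, 0x44) = 0xDE; 0xDE ⊕ 0x78 = 0xA6.

P0 = 0x33, P1 = 0xDD, P2 = 0xA6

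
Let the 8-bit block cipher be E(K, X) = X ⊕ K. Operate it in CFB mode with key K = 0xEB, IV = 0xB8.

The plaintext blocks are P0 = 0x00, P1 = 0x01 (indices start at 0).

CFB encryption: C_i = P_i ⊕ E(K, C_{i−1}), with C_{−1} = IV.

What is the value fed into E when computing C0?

0xB8

C0: E(K, 0xB8) = 0x53; 0x00 ⊕ 0x53 = 0x53.
So the input to E for block 0 is 0xB8.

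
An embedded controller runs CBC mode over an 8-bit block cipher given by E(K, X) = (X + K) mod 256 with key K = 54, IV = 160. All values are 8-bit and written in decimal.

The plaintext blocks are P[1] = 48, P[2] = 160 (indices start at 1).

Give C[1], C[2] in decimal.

C[1] = 198, C[2] = 156

CBC encryption: C_i = E(K, P_i ⊕ C_{i−1}), with C_{0} = IV.
C[1]: P[1] ⊕ 160 = 144; E(K, 144) = 198.
C[2]: P[2] ⊕ 198 = 102; E(K, 102) = 156.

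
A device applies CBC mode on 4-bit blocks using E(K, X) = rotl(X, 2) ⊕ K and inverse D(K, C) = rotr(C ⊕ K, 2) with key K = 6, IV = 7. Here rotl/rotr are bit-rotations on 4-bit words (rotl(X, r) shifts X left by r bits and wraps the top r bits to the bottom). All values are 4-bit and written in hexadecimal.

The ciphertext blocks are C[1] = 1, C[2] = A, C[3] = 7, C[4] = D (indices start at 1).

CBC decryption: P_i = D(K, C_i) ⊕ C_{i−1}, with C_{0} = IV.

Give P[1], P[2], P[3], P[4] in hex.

P[1]: D(K, 1) = D; D ⊕ 7 = A.
P[2]: D(K, A) = 3; 3 ⊕ 1 = 2.
P[3]: D(K, 7) = 4; 4 ⊕ A = E.
P[4]: D(K, D) = E; E ⊕ 7 = 9.

P[1] = A, P[2] = 2, P[3] = E, P[4] = 9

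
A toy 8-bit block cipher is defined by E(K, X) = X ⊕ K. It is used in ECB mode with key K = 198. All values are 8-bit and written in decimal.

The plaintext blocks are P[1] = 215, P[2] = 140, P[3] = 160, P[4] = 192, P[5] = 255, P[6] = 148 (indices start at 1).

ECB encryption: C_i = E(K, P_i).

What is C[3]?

C[3] = 102

C[3]: E(K, 160) = 102.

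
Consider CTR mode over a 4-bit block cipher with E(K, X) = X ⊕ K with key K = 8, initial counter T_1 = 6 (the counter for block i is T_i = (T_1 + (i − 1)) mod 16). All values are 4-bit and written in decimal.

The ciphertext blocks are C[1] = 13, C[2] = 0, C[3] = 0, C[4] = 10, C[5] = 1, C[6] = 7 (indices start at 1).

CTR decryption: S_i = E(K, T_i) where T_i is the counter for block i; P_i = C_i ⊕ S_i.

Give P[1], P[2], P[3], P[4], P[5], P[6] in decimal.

P[1]: T = 6, S = E(K, T) = 14; 13 ⊕ 14 = 3.
P[2]: T = 7, S = E(K, T) = 15; 0 ⊕ 15 = 15.
P[3]: T = 8, S = E(K, T) = 0; 0 ⊕ 0 = 0.
P[4]: T = 9, S = E(K, T) = 1; 10 ⊕ 1 = 11.
P[5]: T = 10, S = E(K, T) = 2; 1 ⊕ 2 = 3.
P[6]: T = 11, S = E(K, T) = 3; 7 ⊕ 3 = 4.

P[1] = 3, P[2] = 15, P[3] = 0, P[4] = 11, P[5] = 3, P[6] = 4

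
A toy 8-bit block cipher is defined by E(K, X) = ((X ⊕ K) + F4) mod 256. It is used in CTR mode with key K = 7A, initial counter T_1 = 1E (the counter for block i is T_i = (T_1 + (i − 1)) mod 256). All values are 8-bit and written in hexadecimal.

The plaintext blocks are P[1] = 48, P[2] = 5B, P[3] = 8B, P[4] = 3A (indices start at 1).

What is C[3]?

CTR encryption: S_i = E(K, T_i) where T_i is the counter for block i; C_i = P_i ⊕ S_i.
C[1]: T = 1E, S = E(K, T) = 58; 48 ⊕ 58 = 10.
C[2]: T = 1F, S = E(K, T) = 59; 5B ⊕ 59 = 02.
C[3]: T = 20, S = E(K, T) = 4E; 8B ⊕ 4E = C5.

C[3] = C5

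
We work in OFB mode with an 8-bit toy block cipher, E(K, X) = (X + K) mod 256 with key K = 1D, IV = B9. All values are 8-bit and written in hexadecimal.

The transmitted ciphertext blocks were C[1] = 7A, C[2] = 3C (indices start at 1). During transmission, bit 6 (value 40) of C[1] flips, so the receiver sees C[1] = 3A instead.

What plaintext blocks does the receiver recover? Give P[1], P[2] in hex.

OFB decryption: S_i = E(K, S_{i−1}) with S_{0} = IV; P_i = C_i ⊕ S_i.
Only C[1] changed, to 3A. In OFB, a change in C_i flips the same bit in P_i only; the keystream is unaffected. Decrypting the received ciphertext:
P[1]: S = E(K, B9) = D6; 3A ⊕ D6 = EC.
P[2]: S = E(K, D6) = F3; 3C ⊕ F3 = CF.
Blocks that differ from the original plaintext: P[1].

P[1] = EC, P[2] = CF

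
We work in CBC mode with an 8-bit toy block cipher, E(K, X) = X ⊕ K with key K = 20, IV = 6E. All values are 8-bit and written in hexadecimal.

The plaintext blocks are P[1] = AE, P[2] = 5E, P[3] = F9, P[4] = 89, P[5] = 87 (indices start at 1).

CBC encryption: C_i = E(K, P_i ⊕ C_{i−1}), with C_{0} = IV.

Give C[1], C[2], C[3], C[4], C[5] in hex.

C[1]: P[1] ⊕ 6E = C0; E(K, C0) = E0.
C[2]: P[2] ⊕ E0 = BE; E(K, BE) = 9E.
C[3]: P[3] ⊕ 9E = 67; E(K, 67) = 47.
C[4]: P[4] ⊕ 47 = CE; E(K, CE) = EE.
C[5]: P[5] ⊕ EE = 69; E(K, 69) = 49.

C[1] = E0, C[2] = 9E, C[3] = 47, C[4] = EE, C[5] = 49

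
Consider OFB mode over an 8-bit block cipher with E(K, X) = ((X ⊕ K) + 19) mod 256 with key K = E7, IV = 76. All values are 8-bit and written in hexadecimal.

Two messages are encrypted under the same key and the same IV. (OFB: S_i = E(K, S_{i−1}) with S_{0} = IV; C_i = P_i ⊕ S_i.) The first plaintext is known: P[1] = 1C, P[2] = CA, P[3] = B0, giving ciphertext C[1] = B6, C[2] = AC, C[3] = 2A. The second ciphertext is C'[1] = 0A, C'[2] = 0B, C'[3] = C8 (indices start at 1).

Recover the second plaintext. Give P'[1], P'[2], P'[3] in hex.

In OFB with a reused IV, both messages share the same keystream S_i, so C_i ⊕ C'_i = P_i ⊕ P'_i and thus P'_i = P_i ⊕ C_i ⊕ C'_i.
P'[1]: 1C ⊕ B6 ⊕ 0A = A0.
P'[2]: CA ⊕ AC ⊕ 0B = 6D.
P'[3]: B0 ⊕ 2A ⊕ C8 = 52.

P'[1] = A0, P'[2] = 6D, P'[3] = 52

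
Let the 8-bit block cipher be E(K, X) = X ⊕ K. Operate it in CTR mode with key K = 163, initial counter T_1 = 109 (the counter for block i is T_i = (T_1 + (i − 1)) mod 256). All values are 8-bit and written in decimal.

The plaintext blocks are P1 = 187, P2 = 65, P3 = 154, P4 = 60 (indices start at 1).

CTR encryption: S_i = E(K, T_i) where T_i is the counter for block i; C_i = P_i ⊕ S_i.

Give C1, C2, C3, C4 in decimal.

C1 = 117, C2 = 140, C3 = 86, C4 = 239

C1: T = 109, S = E(K, T) = 206; 187 ⊕ 206 = 117.
C2: T = 110, S = E(K, T) = 205; 65 ⊕ 205 = 140.
C3: T = 111, S = E(K, T) = 204; 154 ⊕ 204 = 86.
C4: T = 112, S = E(K, T) = 211; 60 ⊕ 211 = 239.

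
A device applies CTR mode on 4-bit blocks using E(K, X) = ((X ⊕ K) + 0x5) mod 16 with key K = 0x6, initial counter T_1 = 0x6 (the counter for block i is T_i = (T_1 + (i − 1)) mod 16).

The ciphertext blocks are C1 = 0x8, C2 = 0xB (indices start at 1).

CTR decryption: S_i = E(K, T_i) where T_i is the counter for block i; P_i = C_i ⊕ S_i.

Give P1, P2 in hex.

P1 = 0xD, P2 = 0xD

P1: T = 0x6, S = E(K, T) = 0x5; 0x8 ⊕ 0x5 = 0xD.
P2: T = 0x7, S = E(K, T) = 0x6; 0xB ⊕ 0x6 = 0xD.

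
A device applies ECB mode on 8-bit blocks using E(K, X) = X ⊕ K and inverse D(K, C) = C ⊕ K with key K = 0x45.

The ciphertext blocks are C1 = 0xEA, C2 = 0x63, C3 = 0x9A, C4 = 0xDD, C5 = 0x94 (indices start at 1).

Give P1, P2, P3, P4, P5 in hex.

P1 = 0xAF, P2 = 0x26, P3 = 0xDF, P4 = 0x98, P5 = 0xD1

ECB decryption: P_i = D(K, C_i).
P1: D(K, 0xEA) = 0xAF.
P2: D(K, 0x63) = 0x26.
P3: D(K, 0x9A) = 0xDF.
P4: D(K, 0xDD) = 0x98.
P5: D(K, 0x94) = 0xD1.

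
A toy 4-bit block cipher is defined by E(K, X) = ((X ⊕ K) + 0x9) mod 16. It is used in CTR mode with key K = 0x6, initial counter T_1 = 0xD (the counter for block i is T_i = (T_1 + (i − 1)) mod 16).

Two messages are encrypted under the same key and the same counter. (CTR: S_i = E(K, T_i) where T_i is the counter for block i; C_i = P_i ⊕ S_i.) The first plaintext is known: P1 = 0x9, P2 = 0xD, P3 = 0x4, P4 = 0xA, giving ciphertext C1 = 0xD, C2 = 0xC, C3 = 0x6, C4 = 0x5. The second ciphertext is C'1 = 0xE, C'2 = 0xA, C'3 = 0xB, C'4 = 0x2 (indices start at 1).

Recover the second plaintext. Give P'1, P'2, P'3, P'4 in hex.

P'1 = 0xA, P'2 = 0xB, P'3 = 0x9, P'4 = 0xD

In CTR with a reused counter, both messages share the same keystream S_i, so C_i ⊕ C'_i = P_i ⊕ P'_i and thus P'_i = P_i ⊕ C_i ⊕ C'_i.
P'1: 0x9 ⊕ 0xD ⊕ 0xE = 0xA.
P'2: 0xD ⊕ 0xC ⊕ 0xA = 0xB.
P'3: 0x4 ⊕ 0x6 ⊕ 0xB = 0x9.
P'4: 0xA ⊕ 0x5 ⊕ 0x2 = 0xD.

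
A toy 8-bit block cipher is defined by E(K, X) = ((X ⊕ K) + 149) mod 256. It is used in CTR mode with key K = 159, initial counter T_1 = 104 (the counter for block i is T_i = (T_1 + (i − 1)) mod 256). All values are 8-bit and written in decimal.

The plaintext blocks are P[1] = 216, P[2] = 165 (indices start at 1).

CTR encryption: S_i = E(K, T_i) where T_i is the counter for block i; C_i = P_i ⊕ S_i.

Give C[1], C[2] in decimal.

C[1]: T = 104, S = E(K, T) = 140; 216 ⊕ 140 = 84.
C[2]: T = 105, S = E(K, T) = 139; 165 ⊕ 139 = 46.

C[1] = 84, C[2] = 46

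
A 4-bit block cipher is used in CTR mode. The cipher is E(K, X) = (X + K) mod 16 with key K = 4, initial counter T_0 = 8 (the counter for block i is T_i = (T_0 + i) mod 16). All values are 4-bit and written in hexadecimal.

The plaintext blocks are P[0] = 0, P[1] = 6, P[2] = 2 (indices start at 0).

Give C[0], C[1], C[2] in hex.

CTR encryption: S_i = E(K, T_i) where T_i is the counter for block i; C_i = P_i ⊕ S_i.
C[0]: T = 8, S = E(K, T) = C; 0 ⊕ C = C.
C[1]: T = 9, S = E(K, T) = D; 6 ⊕ D = B.
C[2]: T = A, S = E(K, T) = E; 2 ⊕ E = C.

C[0] = C, C[1] = B, C[2] = C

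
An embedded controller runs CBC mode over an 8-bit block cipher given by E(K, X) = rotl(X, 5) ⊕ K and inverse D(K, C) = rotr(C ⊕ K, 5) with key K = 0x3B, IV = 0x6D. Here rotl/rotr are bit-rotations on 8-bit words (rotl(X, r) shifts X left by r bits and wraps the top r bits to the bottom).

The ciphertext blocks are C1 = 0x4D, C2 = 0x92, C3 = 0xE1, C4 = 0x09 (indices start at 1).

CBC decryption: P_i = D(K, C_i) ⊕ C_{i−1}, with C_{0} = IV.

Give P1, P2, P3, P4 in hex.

P1 = 0xDE, P2 = 0x00, P3 = 0x44, P4 = 0x70

P1: D(K, 0x4D) = 0xB3; 0xB3 ⊕ 0x6D = 0xDE.
P2: D(K, 0x92) = 0x4D; 0x4D ⊕ 0x4D = 0x00.
P3: D(K, 0xE1) = 0xD6; 0xD6 ⊕ 0x92 = 0x44.
P4: D(K, 0x09) = 0x91; 0x91 ⊕ 0xE1 = 0x70.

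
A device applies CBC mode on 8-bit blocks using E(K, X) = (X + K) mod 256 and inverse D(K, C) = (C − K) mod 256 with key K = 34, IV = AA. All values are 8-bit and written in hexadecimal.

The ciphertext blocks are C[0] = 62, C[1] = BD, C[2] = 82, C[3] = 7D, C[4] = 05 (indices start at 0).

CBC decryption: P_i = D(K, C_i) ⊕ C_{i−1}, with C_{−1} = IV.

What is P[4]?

P[4]: D(K, 05) = D1; D1 ⊕ 7D = AC.

P[4] = AC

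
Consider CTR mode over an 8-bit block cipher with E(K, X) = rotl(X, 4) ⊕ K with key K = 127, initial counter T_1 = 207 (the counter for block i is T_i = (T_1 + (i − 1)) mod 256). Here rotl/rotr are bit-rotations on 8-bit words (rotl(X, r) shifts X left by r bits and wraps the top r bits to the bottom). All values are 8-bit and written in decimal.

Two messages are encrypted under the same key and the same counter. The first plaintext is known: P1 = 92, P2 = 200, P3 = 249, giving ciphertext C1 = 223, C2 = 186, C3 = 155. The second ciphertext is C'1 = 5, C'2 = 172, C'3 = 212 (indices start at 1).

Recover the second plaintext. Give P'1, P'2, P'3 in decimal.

In CTR with a reused counter, both messages share the same keystream S_i, so C_i ⊕ C'_i = P_i ⊕ P'_i and thus P'_i = P_i ⊕ C_i ⊕ C'_i.
P'1: 92 ⊕ 223 ⊕ 5 = 134.
P'2: 200 ⊕ 186 ⊕ 172 = 222.
P'3: 249 ⊕ 155 ⊕ 212 = 182.

P'1 = 134, P'2 = 222, P'3 = 182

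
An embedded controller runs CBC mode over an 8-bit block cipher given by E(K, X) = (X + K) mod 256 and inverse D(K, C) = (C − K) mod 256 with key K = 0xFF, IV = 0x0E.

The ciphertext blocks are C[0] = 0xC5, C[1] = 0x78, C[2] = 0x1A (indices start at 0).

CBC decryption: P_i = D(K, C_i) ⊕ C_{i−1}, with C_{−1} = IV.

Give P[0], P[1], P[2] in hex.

P[0] = 0xC8, P[1] = 0xBC, P[2] = 0x63

P[0]: D(K, 0xC5) = 0xC6; 0xC6 ⊕ 0x0E = 0xC8.
P[1]: D(K, 0x78) = 0x79; 0x79 ⊕ 0xC5 = 0xBC.
P[2]: D(K, 0x1A) = 0x1B; 0x1B ⊕ 0x78 = 0x63.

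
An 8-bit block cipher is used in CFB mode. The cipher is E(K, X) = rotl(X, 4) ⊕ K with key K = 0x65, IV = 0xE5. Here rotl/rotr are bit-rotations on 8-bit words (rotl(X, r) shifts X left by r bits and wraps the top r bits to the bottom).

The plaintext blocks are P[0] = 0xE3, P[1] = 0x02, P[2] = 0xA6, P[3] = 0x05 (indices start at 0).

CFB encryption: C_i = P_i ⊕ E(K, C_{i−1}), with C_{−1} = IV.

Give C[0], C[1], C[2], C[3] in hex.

C[0]: E(K, 0xE5) = 0x3B; 0xE3 ⊕ 0x3B = 0xD8.
C[1]: E(K, 0xD8) = 0xE8; 0x02 ⊕ 0xE8 = 0xEA.
C[2]: E(K, 0xEA) = 0xCB; 0xA6 ⊕ 0xCB = 0x6D.
C[3]: E(K, 0x6D) = 0xB3; 0x05 ⊕ 0xB3 = 0xB6.

C[0] = 0xD8, C[1] = 0xEA, C[2] = 0x6D, C[3] = 0xB6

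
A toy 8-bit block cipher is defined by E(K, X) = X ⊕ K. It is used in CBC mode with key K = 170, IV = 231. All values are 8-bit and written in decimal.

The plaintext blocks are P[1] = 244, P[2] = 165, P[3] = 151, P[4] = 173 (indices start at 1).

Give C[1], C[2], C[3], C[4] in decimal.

CBC encryption: C_i = E(K, P_i ⊕ C_{i−1}), with C_{0} = IV.
C[1]: P[1] ⊕ 231 = 19; E(K, 19) = 185.
C[2]: P[2] ⊕ 185 = 28; E(K, 28) = 182.
C[3]: P[3] ⊕ 182 = 33; E(K, 33) = 139.
C[4]: P[4] ⊕ 139 = 38; E(K, 38) = 140.

C[1] = 185, C[2] = 182, C[3] = 139, C[4] = 140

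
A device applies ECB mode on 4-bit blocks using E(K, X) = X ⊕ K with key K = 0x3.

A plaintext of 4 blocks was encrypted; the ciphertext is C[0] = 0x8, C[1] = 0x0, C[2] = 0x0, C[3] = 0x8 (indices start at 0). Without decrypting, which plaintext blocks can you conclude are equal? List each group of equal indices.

P[0] = P[3]; P[1] = P[2]

ECB encrypts each block independently with the same key, so equal ciphertext blocks imply equal plaintext blocks.
C[0] = C[3] = 0x8, so P[0] = P[3].
C[1] = C[2] = 0x0, so P[1] = P[2].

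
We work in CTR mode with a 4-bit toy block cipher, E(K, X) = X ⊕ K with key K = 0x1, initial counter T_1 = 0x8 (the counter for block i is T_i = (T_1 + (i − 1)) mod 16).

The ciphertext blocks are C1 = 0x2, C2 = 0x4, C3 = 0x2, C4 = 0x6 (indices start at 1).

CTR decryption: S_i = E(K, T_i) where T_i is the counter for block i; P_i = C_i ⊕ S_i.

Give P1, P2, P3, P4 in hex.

P1 = 0xB, P2 = 0xC, P3 = 0x9, P4 = 0xC

P1: T = 0x8, S = E(K, T) = 0x9; 0x2 ⊕ 0x9 = 0xB.
P2: T = 0x9, S = E(K, T) = 0x8; 0x4 ⊕ 0x8 = 0xC.
P3: T = 0xA, S = E(K, T) = 0xB; 0x2 ⊕ 0xB = 0x9.
P4: T = 0xB, S = E(K, T) = 0xA; 0x6 ⊕ 0xA = 0xC.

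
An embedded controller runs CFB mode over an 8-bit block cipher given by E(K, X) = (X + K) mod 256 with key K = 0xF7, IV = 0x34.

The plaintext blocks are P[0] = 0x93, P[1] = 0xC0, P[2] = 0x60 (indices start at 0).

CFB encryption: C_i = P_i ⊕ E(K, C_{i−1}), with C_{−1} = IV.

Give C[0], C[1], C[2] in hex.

C[0] = 0xB8, C[1] = 0x6F, C[2] = 0x06

C[0]: E(K, 0x34) = 0x2B; 0x93 ⊕ 0x2B = 0xB8.
C[1]: E(K, 0xB8) = 0xAF; 0xC0 ⊕ 0xAF = 0x6F.
C[2]: E(K, 0x6F) = 0x66; 0x60 ⊕ 0x66 = 0x06.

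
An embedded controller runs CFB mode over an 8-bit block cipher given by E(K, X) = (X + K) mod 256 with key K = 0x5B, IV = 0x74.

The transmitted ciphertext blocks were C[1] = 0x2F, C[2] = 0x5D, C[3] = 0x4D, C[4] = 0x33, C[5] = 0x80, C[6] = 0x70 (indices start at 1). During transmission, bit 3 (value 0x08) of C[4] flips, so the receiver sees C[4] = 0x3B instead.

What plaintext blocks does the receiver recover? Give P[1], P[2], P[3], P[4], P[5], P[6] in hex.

CFB decryption: P_i = C_i ⊕ E(K, C_{i−1}), with C_{0} = IV.
Only C[4] changed, to 0x3B. In CFB, a change in C_i flips the same bit in P_i and garbles P_{i+1}. Decrypting the received ciphertext:
P[1]: E(K, 0x74) = 0xCF; 0x2F ⊕ 0xCF = 0xE0.
P[2]: E(K, 0x2F) = 0x8A; 0x5D ⊕ 0x8A = 0xD7.
P[3]: E(K, 0x5D) = 0xB8; 0x4D ⊕ 0xB8 = 0xF5.
P[4]: E(K, 0x4D) = 0xA8; 0x3B ⊕ 0xA8 = 0x93.
P[5]: E(K, 0x3B) = 0x96; 0x80 ⊕ 0x96 = 0x16.
P[6]: E(K, 0x80) = 0xDB; 0x70 ⊕ 0xDB = 0xAB.
Blocks that differ from the original plaintext: P[4], P[5].

P[1] = 0xE0, P[2] = 0xD7, P[3] = 0xF5, P[4] = 0x93, P[5] = 0x16, P[6] = 0xAB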